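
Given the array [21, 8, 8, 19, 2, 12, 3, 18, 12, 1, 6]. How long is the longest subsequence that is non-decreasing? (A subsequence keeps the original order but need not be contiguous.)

Let dp[i] be the length of the longest such subsequence ending at index i:
i:      1  2  3  4  5  6  7  8  9 10 11
a[i]:  21  8  8 19  2 12  3 18 12  1  6
dp:     1  1  2  3  1  3  2  4  4  1  3
Maximum dp value is 4.

4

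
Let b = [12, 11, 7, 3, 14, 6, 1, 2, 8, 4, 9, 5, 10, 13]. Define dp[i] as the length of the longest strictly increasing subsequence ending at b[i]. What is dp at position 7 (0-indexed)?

dp[i] = 1 + max{dp[j] : j<i, b[j]<b[i]} (or 1 if no such j):
i:      0  1  2  3  4  5  6  7  8  9 10 11 12 13
b[i]:  12 11  7  3 14  6  1  2  8  4  9  5 10 13
dp:     1  1  1  1  2  2  1  2  3  3  4  4  5  6
At index 7 the value is 2.

2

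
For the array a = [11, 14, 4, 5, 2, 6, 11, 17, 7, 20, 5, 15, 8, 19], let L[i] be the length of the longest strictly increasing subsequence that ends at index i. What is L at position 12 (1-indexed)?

5

dp[i] = 1 + max{dp[j] : j<i, a[j]<a[i]} (or 1 if no such j):
i:      1  2  3  4  5  6  7  8  9 10 11 12 13 14
a[i]:  11 14  4  5  2  6 11 17  7 20  5 15  8 19
dp:     1  2  1  2  1  3  4  5  4  6  2  5  5  6
At index 12 the value is 5.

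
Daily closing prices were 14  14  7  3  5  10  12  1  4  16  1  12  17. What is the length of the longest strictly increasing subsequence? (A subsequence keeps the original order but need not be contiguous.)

6

Track the smallest tail for each achievable length (strict):
14 → extends → [14]
14 → already a tail → [14]
7 → replaces 14 → [7]
3 → replaces 7 → [3]
5 → extends → [3, 5]
10 → extends → [3, 5, 10]
12 → extends → [3, 5, 10, 12]
1 → replaces 3 → [1, 5, 10, 12]
4 → replaces 5 → [1, 4, 10, 12]
16 → extends → [1, 4, 10, 12, 16]
1 → already a tail → [1, 4, 10, 12, 16]
12 → already a tail → [1, 4, 10, 12, 16]
17 → extends → [1, 4, 10, 12, 16, 17]
Six tails, so the longest strictly increasing subsequence has length 6 (e.g. 3, 5, 10, 12, 16, 17).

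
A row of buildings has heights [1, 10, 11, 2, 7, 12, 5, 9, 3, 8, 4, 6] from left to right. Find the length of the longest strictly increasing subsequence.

Track the smallest tail for each achievable length (strict):
1 → extends → [1]
10 → extends → [1, 10]
11 → extends → [1, 10, 11]
2 → replaces 10 → [1, 2, 11]
7 → replaces 11 → [1, 2, 7]
12 → extends → [1, 2, 7, 12]
5 → replaces 7 → [1, 2, 5, 12]
9 → replaces 12 → [1, 2, 5, 9]
3 → replaces 5 → [1, 2, 3, 9]
8 → replaces 9 → [1, 2, 3, 8]
4 → replaces 8 → [1, 2, 3, 4]
6 → extends → [1, 2, 3, 4, 6]
Five tails, so the longest strictly increasing subsequence has length 5 (e.g. 1, 2, 3, 4, 6).

5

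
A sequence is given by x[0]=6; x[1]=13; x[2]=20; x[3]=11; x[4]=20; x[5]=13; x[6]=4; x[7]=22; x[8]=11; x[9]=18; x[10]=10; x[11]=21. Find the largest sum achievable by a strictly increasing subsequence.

69

Let S[i] be the best sum of a strictly increasing subsequence ending at i:
i:      0  1  2  3  4  5  6  7  8  9 10 11
x[i]:   6 13 20 11 20 13  4 22 11 18 10 21
S:      6 19 39 17 39 30  4 61 17 48 16 69
Maximum is 69 (e.g. 6 + 11 + 13 + 18 + 21).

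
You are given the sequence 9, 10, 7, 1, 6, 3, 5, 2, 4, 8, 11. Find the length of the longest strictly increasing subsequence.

Let dp[i] be the length of the longest such subsequence ending at index i:
i:      1  2  3  4  5  6  7  8  9 10 11
a[i]:   9 10  7  1  6  3  5  2  4  8 11
dp:     1  2  1  1  2  2  3  2  3  4  5
Maximum dp value is 5.

5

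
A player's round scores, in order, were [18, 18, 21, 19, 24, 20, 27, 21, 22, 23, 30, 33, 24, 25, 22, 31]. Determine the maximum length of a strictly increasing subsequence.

9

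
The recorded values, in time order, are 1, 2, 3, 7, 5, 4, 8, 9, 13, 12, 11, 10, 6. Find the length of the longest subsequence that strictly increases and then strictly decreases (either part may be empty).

11

inc[i] = longest strictly increasing subsequence ending at i; dec[i] = longest strictly decreasing subsequence starting at i:
i:      1  2  3  4  5  6  7  8  9 10 11 12 13
a[i]:   1  2  3  7  5  4  8  9 13 12 11 10  6
inc:    1  2  3  4  4  4  5  6  7  7  7  7  5
dec:    1  1  1  3  2  1  2  2  5  4  3  2  1
Best peak at i=9 (value 13): inc=7, dec=5, length 7+5−1 = 11.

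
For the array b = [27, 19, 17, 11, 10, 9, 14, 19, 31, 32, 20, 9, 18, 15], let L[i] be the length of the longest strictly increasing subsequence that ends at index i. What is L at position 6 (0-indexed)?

dp[i] = 1 + max{dp[j] : j<i, b[j]<b[i]} (or 1 if no such j):
i:      0  1  2  3  4  5  6  7  8  9 10 11 12 13
b[i]:  27 19 17 11 10  9 14 19 31 32 20  9 18 15
dp:     1  1  1  1  1  1  2  3  4  5  4  1  3  3
At index 6 the value is 2.

2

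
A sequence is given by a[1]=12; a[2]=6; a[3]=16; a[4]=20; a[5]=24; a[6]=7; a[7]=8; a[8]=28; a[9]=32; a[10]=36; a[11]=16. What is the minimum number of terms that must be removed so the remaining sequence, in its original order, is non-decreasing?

4

Fewest deletions = n − (longest non-decreasing subsequence).
i:      1  2  3  4  5  6  7  8  9 10 11
a[i]:  12  6 16 20 24  7  8 28 32 36 16
dp:     1  1  2  3  4  2  3  5  6  7  4
max dp = 7, so deletions = 11 − 7 = 4.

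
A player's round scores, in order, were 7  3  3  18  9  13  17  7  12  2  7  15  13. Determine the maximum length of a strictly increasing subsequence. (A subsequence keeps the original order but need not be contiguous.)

4

Track the smallest tail for each achievable length (strict):
7 → extends → [7]
3 → replaces 7 → [3]
3 → already a tail → [3]
18 → extends → [3, 18]
9 → replaces 18 → [3, 9]
13 → extends → [3, 9, 13]
17 → extends → [3, 9, 13, 17]
7 → replaces 9 → [3, 7, 13, 17]
12 → replaces 13 → [3, 7, 12, 17]
2 → replaces 3 → [2, 7, 12, 17]
7 → already a tail → [2, 7, 12, 17]
15 → replaces 17 → [2, 7, 12, 15]
13 → replaces 15 → [2, 7, 12, 13]
Four tails, so the longest strictly increasing subsequence has length 4 (e.g. 7, 9, 13, 17).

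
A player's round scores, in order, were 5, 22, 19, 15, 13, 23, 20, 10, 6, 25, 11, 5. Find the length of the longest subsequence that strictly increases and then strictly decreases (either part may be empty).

8

inc[i] = longest strictly increasing subsequence ending at i; dec[i] = longest strictly decreasing subsequence starting at i:
i:      1  2  3  4  5  6  7  8  9 10 11 12
a[i]:   5 22 19 15 13 23 20 10  6 25 11  5
inc:    1  2  2  2  2  3  3  2  2  4  3  1
dec:    1  7  6  5  4  5  4  3  2  3  2  1
Best peak at i=2 (value 22): inc=2, dec=7, length 2+7−1 = 8.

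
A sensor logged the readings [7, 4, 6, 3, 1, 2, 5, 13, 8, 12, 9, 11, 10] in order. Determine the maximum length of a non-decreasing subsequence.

6

Track the smallest tail for each achievable length (allowing ties):
7 → extends → [7]
4 → replaces 7 → [4]
6 → extends → [4, 6]
3 → replaces 4 → [3, 6]
1 → replaces 3 → [1, 6]
2 → replaces 6 → [1, 2]
5 → extends → [1, 2, 5]
13 → extends → [1, 2, 5, 13]
8 → replaces 13 → [1, 2, 5, 8]
12 → extends → [1, 2, 5, 8, 12]
9 → replaces 12 → [1, 2, 5, 8, 9]
11 → extends → [1, 2, 5, 8, 9, 11]
10 → replaces 11 → [1, 2, 5, 8, 9, 10]
Six tails, so the longest non-decreasing subsequence has length 6 (e.g. 1, 2, 5, 8, 9, 11).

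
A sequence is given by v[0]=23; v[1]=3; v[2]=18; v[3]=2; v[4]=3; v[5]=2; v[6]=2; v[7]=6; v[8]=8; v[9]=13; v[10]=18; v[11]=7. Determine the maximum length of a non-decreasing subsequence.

7

Track the smallest tail for each achievable length (allowing ties):
23 → extends → [23]
3 → replaces 23 → [3]
18 → extends → [3, 18]
2 → replaces 3 → [2, 18]
3 → replaces 18 → [2, 3]
2 → replaces 3 → [2, 2]
2 → extends → [2, 2, 2]
6 → extends → [2, 2, 2, 6]
8 → extends → [2, 2, 2, 6, 8]
13 → extends → [2, 2, 2, 6, 8, 13]
18 → extends → [2, 2, 2, 6, 8, 13, 18]
7 → replaces 8 → [2, 2, 2, 6, 7, 13, 18]
Seven tails, so the longest non-decreasing subsequence has length 7 (e.g. 2, 2, 2, 6, 8, 13, 18).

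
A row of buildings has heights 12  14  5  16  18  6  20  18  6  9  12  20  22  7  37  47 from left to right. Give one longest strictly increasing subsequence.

12, 14, 16, 18, 20, 22, 37, 47

Patience tails give the LIS length; then backtrack through the dp parents:
12 → extends → [12]
14 → extends → [12, 14]
5 → replaces 12 → [5, 14]
16 → extends → [5, 14, 16]
18 → extends → [5, 14, 16, 18]
6 → replaces 14 → [5, 6, 16, 18]
20 → extends → [5, 6, 16, 18, 20]
18 → already a tail → [5, 6, 16, 18, 20]
6 → already a tail → [5, 6, 16, 18, 20]
9 → replaces 16 → [5, 6, 9, 18, 20]
12 → replaces 18 → [5, 6, 9, 12, 20]
20 → already a tail → [5, 6, 9, 12, 20]
22 → extends → [5, 6, 9, 12, 20, 22]
7 → replaces 9 → [5, 6, 7, 12, 20, 22]
37 → extends → [5, 6, 7, 12, 20, 22, 37]
47 → extends → [5, 6, 7, 12, 20, 22, 37, 47]
Length 8; one witness is 12, 14, 16, 18, 20, 22, 37, 47.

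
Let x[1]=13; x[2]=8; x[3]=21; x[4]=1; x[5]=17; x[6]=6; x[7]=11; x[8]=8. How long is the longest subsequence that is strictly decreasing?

4

Let dp[i] be the longest strictly decreasing subsequence ending at i:
i:      1  2  3  4  5  6  7  8
x[i]:  13  8 21  1 17  6 11  8
dp:     1  2  1  3  2  3  3  4
Maximum is 4.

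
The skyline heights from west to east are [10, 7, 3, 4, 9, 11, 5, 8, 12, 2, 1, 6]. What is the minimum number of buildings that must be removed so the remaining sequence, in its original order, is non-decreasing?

Fewest deletions = n − (longest non-decreasing subsequence).
i:      1  2  3  4  5  6  7  8  9 10 11 12
a[i]:  10  7  3  4  9 11  5  8 12  2  1  6
dp:     1  1  1  2  3  4  3  4  5  1  1  4
max dp = 5, so deletions = 12 − 5 = 7.

7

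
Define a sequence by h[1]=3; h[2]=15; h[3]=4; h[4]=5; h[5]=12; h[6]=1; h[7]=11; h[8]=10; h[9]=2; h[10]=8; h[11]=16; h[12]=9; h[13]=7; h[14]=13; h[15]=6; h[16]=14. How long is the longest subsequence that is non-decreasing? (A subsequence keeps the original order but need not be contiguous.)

Track the smallest tail for each achievable length (allowing ties):
3 → extends → [3]
15 → extends → [3, 15]
4 → replaces 15 → [3, 4]
5 → extends → [3, 4, 5]
12 → extends → [3, 4, 5, 12]
1 → replaces 3 → [1, 4, 5, 12]
11 → replaces 12 → [1, 4, 5, 11]
10 → replaces 11 → [1, 4, 5, 10]
2 → replaces 4 → [1, 2, 5, 10]
8 → replaces 10 → [1, 2, 5, 8]
16 → extends → [1, 2, 5, 8, 16]
9 → replaces 16 → [1, 2, 5, 8, 9]
7 → replaces 8 → [1, 2, 5, 7, 9]
13 → extends → [1, 2, 5, 7, 9, 13]
6 → replaces 7 → [1, 2, 5, 6, 9, 13]
14 → extends → [1, 2, 5, 6, 9, 13, 14]
Seven tails, so the longest non-decreasing subsequence has length 7 (e.g. 3, 4, 5, 8, 9, 13, 14).

7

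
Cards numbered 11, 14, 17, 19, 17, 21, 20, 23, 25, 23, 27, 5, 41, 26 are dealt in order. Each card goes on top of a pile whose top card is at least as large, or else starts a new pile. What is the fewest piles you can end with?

Place each on the leftmost legal pile:
11 → new pile 1 (tops now [11])
14 → new pile 2 (tops now [11, 14])
17 → new pile 3 (tops now [11, 14, 17])
19 → new pile 4 (tops now [11, 14, 17, 19])
17 → pile 3 (tops now [11, 14, 17, 19])
21 → new pile 5 (tops now [11, 14, 17, 19, 21])
20 → pile 5 (tops now [11, 14, 17, 19, 20])
23 → new pile 6 (tops now [11, 14, 17, 19, 20, 23])
25 → new pile 7 (tops now [11, 14, 17, 19, 20, 23, 25])
23 → pile 6 (tops now [11, 14, 17, 19, 20, 23, 25])
27 → new pile 8 (tops now [11, 14, 17, 19, 20, 23, 25, 27])
5 → pile 1 (tops now [5, 14, 17, 19, 20, 23, 25, 27])
41 → new pile 9 (tops now [5, 14, 17, 19, 20, 23, 25, 27, 41])
26 → pile 8 (tops now [5, 14, 17, 19, 20, 23, 25, 26, 41])
Nine piles.

9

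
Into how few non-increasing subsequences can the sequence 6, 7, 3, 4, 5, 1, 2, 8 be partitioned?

Place each on the leftmost legal pile:
6 → new pile 1 (tops now [6])
7 → new pile 2 (tops now [6, 7])
3 → pile 1 (tops now [3, 7])
4 → pile 2 (tops now [3, 4])
5 → new pile 3 (tops now [3, 4, 5])
1 → pile 1 (tops now [1, 4, 5])
2 → pile 2 (tops now [1, 2, 5])
8 → new pile 4 (tops now [1, 2, 5, 8])
Four piles.

4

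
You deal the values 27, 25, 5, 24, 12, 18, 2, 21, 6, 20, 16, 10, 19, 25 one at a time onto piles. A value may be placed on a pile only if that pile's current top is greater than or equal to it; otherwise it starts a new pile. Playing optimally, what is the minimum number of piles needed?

5

Place each on the leftmost legal pile:
27 → new pile 1 (tops now [27])
25 → pile 1 (tops now [25])
5 → pile 1 (tops now [5])
24 → new pile 2 (tops now [5, 24])
12 → pile 2 (tops now [5, 12])
18 → new pile 3 (tops now [5, 12, 18])
2 → pile 1 (tops now [2, 12, 18])
21 → new pile 4 (tops now [2, 12, 18, 21])
6 → pile 2 (tops now [2, 6, 18, 21])
20 → pile 4 (tops now [2, 6, 18, 20])
16 → pile 3 (tops now [2, 6, 16, 20])
10 → pile 3 (tops now [2, 6, 10, 20])
19 → pile 4 (tops now [2, 6, 10, 19])
25 → new pile 5 (tops now [2, 6, 10, 19, 25])
Five piles.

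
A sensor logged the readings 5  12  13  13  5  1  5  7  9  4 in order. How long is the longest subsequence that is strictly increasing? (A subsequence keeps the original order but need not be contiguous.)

Track the smallest tail for each achievable length (strict):
5 → extends → [5]
12 → extends → [5, 12]
13 → extends → [5, 12, 13]
13 → already a tail → [5, 12, 13]
5 → already a tail → [5, 12, 13]
1 → replaces 5 → [1, 12, 13]
5 → replaces 12 → [1, 5, 13]
7 → replaces 13 → [1, 5, 7]
9 → extends → [1, 5, 7, 9]
4 → replaces 5 → [1, 4, 7, 9]
Four tails, so the longest strictly increasing subsequence has length 4 (e.g. 1, 5, 7, 9).

4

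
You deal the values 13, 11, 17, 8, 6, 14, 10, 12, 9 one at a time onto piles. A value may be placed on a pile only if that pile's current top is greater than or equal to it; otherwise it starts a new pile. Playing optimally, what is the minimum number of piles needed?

Place each on the leftmost legal pile:
13 → new pile 1 (tops now [13])
11 → pile 1 (tops now [11])
17 → new pile 2 (tops now [11, 17])
8 → pile 1 (tops now [8, 17])
6 → pile 1 (tops now [6, 17])
14 → pile 2 (tops now [6, 14])
10 → pile 2 (tops now [6, 10])
12 → new pile 3 (tops now [6, 10, 12])
9 → pile 2 (tops now [6, 9, 12])
Three piles.

3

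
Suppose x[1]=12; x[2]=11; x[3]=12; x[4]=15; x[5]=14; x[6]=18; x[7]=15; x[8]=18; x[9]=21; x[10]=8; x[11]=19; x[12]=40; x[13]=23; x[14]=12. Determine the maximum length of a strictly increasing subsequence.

Track the smallest tail for each achievable length (strict):
12 → extends → [12]
11 → replaces 12 → [11]
12 → extends → [11, 12]
15 → extends → [11, 12, 15]
14 → replaces 15 → [11, 12, 14]
18 → extends → [11, 12, 14, 18]
15 → replaces 18 → [11, 12, 14, 15]
18 → extends → [11, 12, 14, 15, 18]
21 → extends → [11, 12, 14, 15, 18, 21]
8 → replaces 11 → [8, 12, 14, 15, 18, 21]
19 → replaces 21 → [8, 12, 14, 15, 18, 19]
40 → extends → [8, 12, 14, 15, 18, 19, 40]
23 → replaces 40 → [8, 12, 14, 15, 18, 19, 23]
12 → already a tail → [8, 12, 14, 15, 18, 19, 23]
Seven tails, so the longest strictly increasing subsequence has length 7 (e.g. 11, 12, 14, 15, 18, 21, 40).

7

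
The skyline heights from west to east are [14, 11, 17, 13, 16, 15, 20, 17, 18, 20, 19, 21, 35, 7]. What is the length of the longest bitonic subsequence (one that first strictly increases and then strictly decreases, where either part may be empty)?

9

inc[i] = longest strictly increasing subsequence ending at i; dec[i] = longest strictly decreasing subsequence starting at i:
i:      1  2  3  4  5  6  7  8  9 10 11 12 13 14
a[i]:  14 11 17 13 16 15 20 17 18 20 19 21 35  7
inc:    1  1  2  2  3  3  4  4  5  6  6  7  8  1
dec:    3  2  4  2  3  2  3  2  2  3  2  2  2  1
Best peak at i=13 (value 35): inc=8, dec=2, length 8+2−1 = 9.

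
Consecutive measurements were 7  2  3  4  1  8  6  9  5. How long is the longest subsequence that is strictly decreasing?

3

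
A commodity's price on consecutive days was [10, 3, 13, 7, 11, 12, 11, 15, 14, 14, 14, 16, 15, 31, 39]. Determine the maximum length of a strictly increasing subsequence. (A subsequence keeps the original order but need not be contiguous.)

8

Track the smallest tail for each achievable length (strict):
10 → extends → [10]
3 → replaces 10 → [3]
13 → extends → [3, 13]
7 → replaces 13 → [3, 7]
11 → extends → [3, 7, 11]
12 → extends → [3, 7, 11, 12]
11 → already a tail → [3, 7, 11, 12]
15 → extends → [3, 7, 11, 12, 15]
14 → replaces 15 → [3, 7, 11, 12, 14]
14 → already a tail → [3, 7, 11, 12, 14]
14 → already a tail → [3, 7, 11, 12, 14]
16 → extends → [3, 7, 11, 12, 14, 16]
15 → replaces 16 → [3, 7, 11, 12, 14, 15]
31 → extends → [3, 7, 11, 12, 14, 15, 31]
39 → extends → [3, 7, 11, 12, 14, 15, 31, 39]
Eight tails, so the longest strictly increasing subsequence has length 8 (e.g. 3, 7, 11, 12, 15, 16, 31, 39).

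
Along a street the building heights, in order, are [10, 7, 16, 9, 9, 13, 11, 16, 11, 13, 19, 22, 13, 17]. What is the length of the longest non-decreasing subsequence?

8

Let dp[i] be the length of the longest such subsequence ending at index i:
i:      1  2  3  4  5  6  7  8  9 10 11 12 13 14
a[i]:  10  7 16  9  9 13 11 16 11 13 19 22 13 17
dp:     1  1  2  2  3  4  4  5  5  6  7  8  7  8
Maximum dp value is 8.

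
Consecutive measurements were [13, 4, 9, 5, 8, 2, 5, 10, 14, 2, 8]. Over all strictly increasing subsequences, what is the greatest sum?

41

Let S[i] be the best sum of a strictly increasing subsequence ending at i:
i:      1  2  3  4  5  6  7  8  9 10 11
a[i]:  13  4  9  5  8  2  5 10 14  2  8
S:     13  4 13  9 17  2  9 27 41  2 17
Maximum is 41 (e.g. 4 + 5 + 8 + 10 + 14).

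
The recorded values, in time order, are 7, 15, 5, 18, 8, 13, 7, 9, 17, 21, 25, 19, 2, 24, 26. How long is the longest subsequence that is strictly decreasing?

4

Negate each value so 'decreasing' becomes 'increasing', then run patience tails on the negated sequence:
-7 → extends → [-7]
-15 → replaces -7 → [-15]
-5 → extends → [-15, -5]
-18 → replaces -15 → [-18, -5]
-8 → replaces -5 → [-18, -8]
-13 → replaces -8 → [-18, -13]
-7 → extends → [-18, -13, -7]
-9 → replaces -7 → [-18, -13, -9]
-17 → replaces -13 → [-18, -17, -9]
-21 → replaces -18 → [-21, -17, -9]
-25 → replaces -21 → [-25, -17, -9]
-19 → replaces -17 → [-25, -19, -9]
-2 → extends → [-25, -19, -9, -2]
-24 → replaces -19 → [-25, -24, -9, -2]
-26 → replaces -25 → [-26, -24, -9, -2]
Four tails, so the longest strictly decreasing subsequence of the original has length 4.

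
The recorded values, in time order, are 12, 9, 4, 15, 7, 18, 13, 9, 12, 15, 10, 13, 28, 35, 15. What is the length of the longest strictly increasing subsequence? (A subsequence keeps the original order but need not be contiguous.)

7

Let dp[i] be the length of the longest such subsequence ending at index i:
i:      1  2  3  4  5  6  7  8  9 10 11 12 13 14 15
a[i]:  12  9  4 15  7 18 13  9 12 15 10 13 28 35 15
dp:     1  1  1  2  2  3  3  3  4  5  4  5  6  7  6
Maximum dp value is 7.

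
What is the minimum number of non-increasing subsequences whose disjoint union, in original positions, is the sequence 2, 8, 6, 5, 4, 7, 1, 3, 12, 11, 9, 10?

Place each on the leftmost legal pile:
2 → new pile 1 (tops now [2])
8 → new pile 2 (tops now [2, 8])
6 → pile 2 (tops now [2, 6])
5 → pile 2 (tops now [2, 5])
4 → pile 2 (tops now [2, 4])
7 → new pile 3 (tops now [2, 4, 7])
1 → pile 1 (tops now [1, 4, 7])
3 → pile 2 (tops now [1, 3, 7])
12 → new pile 4 (tops now [1, 3, 7, 12])
11 → pile 4 (tops now [1, 3, 7, 11])
9 → pile 4 (tops now [1, 3, 7, 9])
10 → new pile 5 (tops now [1, 3, 7, 9, 10])
Five piles.

5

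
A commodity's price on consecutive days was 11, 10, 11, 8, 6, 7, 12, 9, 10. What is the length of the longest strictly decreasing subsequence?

4

Negate each value so 'decreasing' becomes 'increasing', then run patience tails on the negated sequence:
-11 → extends → [-11]
-10 → extends → [-11, -10]
-11 → already a tail → [-11, -10]
-8 → extends → [-11, -10, -8]
-6 → extends → [-11, -10, -8, -6]
-7 → replaces -6 → [-11, -10, -8, -7]
-12 → replaces -11 → [-12, -10, -8, -7]
-9 → replaces -8 → [-12, -10, -9, -7]
-10 → already a tail → [-12, -10, -9, -7]
Four tails, so the longest strictly decreasing subsequence of the original has length 4.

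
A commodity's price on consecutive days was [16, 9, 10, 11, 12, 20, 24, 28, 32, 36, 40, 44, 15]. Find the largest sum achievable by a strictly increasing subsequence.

266

Let S[i] be the best sum of a strictly increasing subsequence ending at i:
i:       1   2   3   4   5   6   7   8   9  10  11  12  13
a[i]:   16   9  10  11  12  20  24  28  32  36  40  44  15
S:      16   9  19  30  42  62  86 114 146 182 222 266  57
Maximum is 266 (e.g. 9 + 10 + 11 + 12 + 20 + 24 + 28 + 32 + 36 + 40 + 44).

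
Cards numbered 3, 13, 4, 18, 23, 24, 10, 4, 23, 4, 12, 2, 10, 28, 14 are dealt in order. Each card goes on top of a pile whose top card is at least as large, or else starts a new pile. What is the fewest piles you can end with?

Place each on the leftmost legal pile:
3 → new pile 1 (tops now [3])
13 → new pile 2 (tops now [3, 13])
4 → pile 2 (tops now [3, 4])
18 → new pile 3 (tops now [3, 4, 18])
23 → new pile 4 (tops now [3, 4, 18, 23])
24 → new pile 5 (tops now [3, 4, 18, 23, 24])
10 → pile 3 (tops now [3, 4, 10, 23, 24])
4 → pile 2 (tops now [3, 4, 10, 23, 24])
23 → pile 4 (tops now [3, 4, 10, 23, 24])
4 → pile 2 (tops now [3, 4, 10, 23, 24])
12 → pile 4 (tops now [3, 4, 10, 12, 24])
2 → pile 1 (tops now [2, 4, 10, 12, 24])
10 → pile 3 (tops now [2, 4, 10, 12, 24])
28 → new pile 6 (tops now [2, 4, 10, 12, 24, 28])
14 → pile 5 (tops now [2, 4, 10, 12, 14, 28])
Six piles.

6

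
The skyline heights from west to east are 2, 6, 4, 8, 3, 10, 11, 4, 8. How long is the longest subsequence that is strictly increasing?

Track the smallest tail for each achievable length (strict):
2 → extends → [2]
6 → extends → [2, 6]
4 → replaces 6 → [2, 4]
8 → extends → [2, 4, 8]
3 → replaces 4 → [2, 3, 8]
10 → extends → [2, 3, 8, 10]
11 → extends → [2, 3, 8, 10, 11]
4 → replaces 8 → [2, 3, 4, 10, 11]
8 → replaces 10 → [2, 3, 4, 8, 11]
Five tails, so the longest strictly increasing subsequence has length 5 (e.g. 2, 6, 8, 10, 11).

5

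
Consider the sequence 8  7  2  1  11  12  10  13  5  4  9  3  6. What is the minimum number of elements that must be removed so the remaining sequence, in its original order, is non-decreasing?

Fewest deletions = n − (longest non-decreasing subsequence).
i:      1  2  3  4  5  6  7  8  9 10 11 12 13
a[i]:   8  7  2  1 11 12 10 13  5  4  9  3  6
dp:     1  1  1  1  2  3  2  4  2  2  3  2  3
max dp = 4, so deletions = 13 − 4 = 9.

9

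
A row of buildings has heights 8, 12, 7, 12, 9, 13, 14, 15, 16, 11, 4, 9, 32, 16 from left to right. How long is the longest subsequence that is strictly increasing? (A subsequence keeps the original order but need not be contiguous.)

Track the smallest tail for each achievable length (strict):
8 → extends → [8]
12 → extends → [8, 12]
7 → replaces 8 → [7, 12]
12 → already a tail → [7, 12]
9 → replaces 12 → [7, 9]
13 → extends → [7, 9, 13]
14 → extends → [7, 9, 13, 14]
15 → extends → [7, 9, 13, 14, 15]
16 → extends → [7, 9, 13, 14, 15, 16]
11 → replaces 13 → [7, 9, 11, 14, 15, 16]
4 → replaces 7 → [4, 9, 11, 14, 15, 16]
9 → already a tail → [4, 9, 11, 14, 15, 16]
32 → extends → [4, 9, 11, 14, 15, 16, 32]
16 → already a tail → [4, 9, 11, 14, 15, 16, 32]
Seven tails, so the longest strictly increasing subsequence has length 7 (e.g. 8, 12, 13, 14, 15, 16, 32).

7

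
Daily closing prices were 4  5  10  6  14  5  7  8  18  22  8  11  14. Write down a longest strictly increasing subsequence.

Patience tails give the LIS length; then backtrack through the dp parents:
4 → extends → [4]
5 → extends → [4, 5]
10 → extends → [4, 5, 10]
6 → replaces 10 → [4, 5, 6]
14 → extends → [4, 5, 6, 14]
5 → already a tail → [4, 5, 6, 14]
7 → replaces 14 → [4, 5, 6, 7]
8 → extends → [4, 5, 6, 7, 8]
18 → extends → [4, 5, 6, 7, 8, 18]
22 → extends → [4, 5, 6, 7, 8, 18, 22]
8 → already a tail → [4, 5, 6, 7, 8, 18, 22]
11 → replaces 18 → [4, 5, 6, 7, 8, 11, 22]
14 → replaces 22 → [4, 5, 6, 7, 8, 11, 14]
Length 7; one witness is 4, 5, 6, 7, 8, 18, 22.

4, 5, 6, 7, 8, 18, 22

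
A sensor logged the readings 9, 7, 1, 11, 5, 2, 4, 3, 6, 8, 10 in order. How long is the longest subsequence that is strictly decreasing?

Let dp[i] be the longest strictly decreasing subsequence ending at i:
i:      1  2  3  4  5  6  7  8  9 10 11
a[i]:   9  7  1 11  5  2  4  3  6  8 10
dp:     1  2  3  1  3  4  4  5  3  2  2
Maximum is 5.

5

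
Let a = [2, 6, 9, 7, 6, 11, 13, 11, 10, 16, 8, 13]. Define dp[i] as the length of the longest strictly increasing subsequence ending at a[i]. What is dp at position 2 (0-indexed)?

dp[i] = 1 + max{dp[j] : j<i, a[j]<a[i]} (or 1 if no such j):
i:      0  1  2  3  4  5  6  7  8  9 10 11
a[i]:   2  6  9  7  6 11 13 11 10 16  8 13
dp:     1  2  3  3  2  4  5  4  4  6  4  5
At index 2 the value is 3.

3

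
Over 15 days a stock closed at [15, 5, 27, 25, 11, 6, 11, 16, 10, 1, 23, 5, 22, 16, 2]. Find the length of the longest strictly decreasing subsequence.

6

Negate each value so 'decreasing' becomes 'increasing', then run patience tails on the negated sequence:
-15 → extends → [-15]
-5 → extends → [-15, -5]
-27 → replaces -15 → [-27, -5]
-25 → replaces -5 → [-27, -25]
-11 → extends → [-27, -25, -11]
-6 → extends → [-27, -25, -11, -6]
-11 → already a tail → [-27, -25, -11, -6]
-16 → replaces -11 → [-27, -25, -16, -6]
-10 → replaces -6 → [-27, -25, -16, -10]
-1 → extends → [-27, -25, -16, -10, -1]
-23 → replaces -16 → [-27, -25, -23, -10, -1]
-5 → replaces -1 → [-27, -25, -23, -10, -5]
-22 → replaces -10 → [-27, -25, -23, -22, -5]
-16 → replaces -5 → [-27, -25, -23, -22, -16]
-2 → extends → [-27, -25, -23, -22, -16, -2]
Six tails, so the longest strictly decreasing subsequence of the original has length 6.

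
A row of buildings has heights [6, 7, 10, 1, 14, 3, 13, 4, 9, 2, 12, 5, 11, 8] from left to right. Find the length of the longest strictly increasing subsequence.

Let dp[i] be the length of the longest such subsequence ending at index i:
i:      1  2  3  4  5  6  7  8  9 10 11 12 13 14
a[i]:   6  7 10  1 14  3 13  4  9  2 12  5 11  8
dp:     1  2  3  1  4  2  4  3  4  2  5  4  5  5
Maximum dp value is 5.

5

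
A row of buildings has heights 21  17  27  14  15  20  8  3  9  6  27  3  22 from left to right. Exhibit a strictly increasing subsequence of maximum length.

14, 15, 20, 27

Patience tails give the LIS length; then backtrack through the dp parents:
21 → extends → [21]
17 → replaces 21 → [17]
27 → extends → [17, 27]
14 → replaces 17 → [14, 27]
15 → replaces 27 → [14, 15]
20 → extends → [14, 15, 20]
8 → replaces 14 → [8, 15, 20]
3 → replaces 8 → [3, 15, 20]
9 → replaces 15 → [3, 9, 20]
6 → replaces 9 → [3, 6, 20]
27 → extends → [3, 6, 20, 27]
3 → already a tail → [3, 6, 20, 27]
22 → replaces 27 → [3, 6, 20, 22]
Length 4; one witness is 14, 15, 20, 27.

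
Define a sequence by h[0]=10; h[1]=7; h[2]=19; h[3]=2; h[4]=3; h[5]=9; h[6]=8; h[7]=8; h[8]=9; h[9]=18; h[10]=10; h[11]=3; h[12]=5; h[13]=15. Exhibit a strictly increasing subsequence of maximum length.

2, 3, 8, 9, 10, 15

Patience tails give the LIS length; then backtrack through the dp parents:
10 → extends → [10]
7 → replaces 10 → [7]
19 → extends → [7, 19]
2 → replaces 7 → [2, 19]
3 → replaces 19 → [2, 3]
9 → extends → [2, 3, 9]
8 → replaces 9 → [2, 3, 8]
8 → already a tail → [2, 3, 8]
9 → extends → [2, 3, 8, 9]
18 → extends → [2, 3, 8, 9, 18]
10 → replaces 18 → [2, 3, 8, 9, 10]
3 → already a tail → [2, 3, 8, 9, 10]
5 → replaces 8 → [2, 3, 5, 9, 10]
15 → extends → [2, 3, 5, 9, 10, 15]
Length 6; one witness is 2, 3, 8, 9, 10, 15.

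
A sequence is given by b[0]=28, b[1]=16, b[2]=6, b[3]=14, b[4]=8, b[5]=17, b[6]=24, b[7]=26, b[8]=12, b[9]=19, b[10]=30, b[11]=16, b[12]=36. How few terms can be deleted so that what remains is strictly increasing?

Fewest deletions = n − (longest strictly increasing subsequence).
Patience tails:
28 → extends → [28]
16 → replaces 28 → [16]
6 → replaces 16 → [6]
14 → extends → [6, 14]
8 → replaces 14 → [6, 8]
17 → extends → [6, 8, 17]
24 → extends → [6, 8, 17, 24]
26 → extends → [6, 8, 17, 24, 26]
12 → replaces 17 → [6, 8, 12, 24, 26]
19 → replaces 24 → [6, 8, 12, 19, 26]
30 → extends → [6, 8, 12, 19, 26, 30]
16 → replaces 19 → [6, 8, 12, 16, 26, 30]
36 → extends → [6, 8, 12, 16, 26, 30, 36]
Longest strictly increasing subsequence has length 7, so deletions = 13 − 7 = 6.

6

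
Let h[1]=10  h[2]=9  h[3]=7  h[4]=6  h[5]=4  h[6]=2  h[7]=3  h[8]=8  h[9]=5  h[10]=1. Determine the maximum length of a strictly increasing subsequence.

Track the smallest tail for each achievable length (strict):
10 → extends → [10]
9 → replaces 10 → [9]
7 → replaces 9 → [7]
6 → replaces 7 → [6]
4 → replaces 6 → [4]
2 → replaces 4 → [2]
3 → extends → [2, 3]
8 → extends → [2, 3, 8]
5 → replaces 8 → [2, 3, 5]
1 → replaces 2 → [1, 3, 5]
Three tails, so the longest strictly increasing subsequence has length 3 (e.g. 2, 3, 8).

3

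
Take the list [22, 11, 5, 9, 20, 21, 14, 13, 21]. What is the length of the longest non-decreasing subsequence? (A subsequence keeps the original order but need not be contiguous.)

Let dp[i] be the length of the longest such subsequence ending at index i:
i:      1  2  3  4  5  6  7  8  9
a[i]:  22 11  5  9 20 21 14 13 21
dp:     1  1  1  2  3  4  3  3  5
Maximum dp value is 5.

5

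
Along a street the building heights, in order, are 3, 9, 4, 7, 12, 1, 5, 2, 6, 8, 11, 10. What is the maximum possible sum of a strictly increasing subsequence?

Let S[i] be the best sum of a strictly increasing subsequence ending at i:
i:      1  2  3  4  5  6  7  8  9 10 11 12
a[i]:   3  9  4  7 12  1  5  2  6  8 11 10
S:      3 12  7 14 26  1 12  3 18 26 37 36
Maximum is 37 (e.g. 3 + 4 + 5 + 6 + 8 + 11).

37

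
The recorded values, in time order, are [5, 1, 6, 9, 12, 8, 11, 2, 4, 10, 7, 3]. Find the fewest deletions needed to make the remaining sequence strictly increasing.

8

Fewest deletions = n − (longest strictly increasing subsequence).
Patience tails:
5 → extends → [5]
1 → replaces 5 → [1]
6 → extends → [1, 6]
9 → extends → [1, 6, 9]
12 → extends → [1, 6, 9, 12]
8 → replaces 9 → [1, 6, 8, 12]
11 → replaces 12 → [1, 6, 8, 11]
2 → replaces 6 → [1, 2, 8, 11]
4 → replaces 8 → [1, 2, 4, 11]
10 → replaces 11 → [1, 2, 4, 10]
7 → replaces 10 → [1, 2, 4, 7]
3 → replaces 4 → [1, 2, 3, 7]
Longest strictly increasing subsequence has length 4, so deletions = 12 − 4 = 8.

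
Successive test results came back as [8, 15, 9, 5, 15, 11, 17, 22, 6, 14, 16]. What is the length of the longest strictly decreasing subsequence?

3

Negate each value so 'decreasing' becomes 'increasing', then run patience tails on the negated sequence:
-8 → extends → [-8]
-15 → replaces -8 → [-15]
-9 → extends → [-15, -9]
-5 → extends → [-15, -9, -5]
-15 → already a tail → [-15, -9, -5]
-11 → replaces -9 → [-15, -11, -5]
-17 → replaces -15 → [-17, -11, -5]
-22 → replaces -17 → [-22, -11, -5]
-6 → replaces -5 → [-22, -11, -6]
-14 → replaces -11 → [-22, -14, -6]
-16 → replaces -14 → [-22, -16, -6]
Three tails, so the longest strictly decreasing subsequence of the original has length 3.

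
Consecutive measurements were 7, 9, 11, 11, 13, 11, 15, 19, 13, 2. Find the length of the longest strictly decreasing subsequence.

3

Let dp[i] be the longest strictly decreasing subsequence ending at i:
i:      1  2  3  4  5  6  7  8  9 10
a[i]:   7  9 11 11 13 11 15 19 13  2
dp:     1  1  1  1  1  2  1  1  2  3
Maximum is 3.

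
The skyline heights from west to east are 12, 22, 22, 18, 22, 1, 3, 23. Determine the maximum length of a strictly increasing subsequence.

4

Let dp[i] be the length of the longest such subsequence ending at index i:
i:      1  2  3  4  5  6  7  8
a[i]:  12 22 22 18 22  1  3 23
dp:     1  2  2  2  3  1  2  4
Maximum dp value is 4.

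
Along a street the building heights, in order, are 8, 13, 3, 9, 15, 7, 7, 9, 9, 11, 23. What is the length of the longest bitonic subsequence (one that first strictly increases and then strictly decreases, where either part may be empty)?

5

inc[i] = longest strictly increasing subsequence ending at i; dec[i] = longest strictly decreasing subsequence starting at i:
i:      1  2  3  4  5  6  7  8  9 10 11
a[i]:   8 13  3  9 15  7  7  9  9 11 23
inc:    1  2  1  2  3  2  2  3  3  4  5
dec:    2  3  1  2  2  1  1  1  1  1  1
Best peak at i=11 (value 23): inc=5, dec=1, length 5+1−1 = 5.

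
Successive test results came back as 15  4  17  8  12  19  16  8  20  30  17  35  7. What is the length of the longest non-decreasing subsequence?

7

Let dp[i] be the length of the longest such subsequence ending at index i:
i:      1  2  3  4  5  6  7  8  9 10 11 12 13
a[i]:  15  4 17  8 12 19 16  8 20 30 17 35  7
dp:     1  1  2  2  3  4  4  3  5  6  5  7  2
Maximum dp value is 7.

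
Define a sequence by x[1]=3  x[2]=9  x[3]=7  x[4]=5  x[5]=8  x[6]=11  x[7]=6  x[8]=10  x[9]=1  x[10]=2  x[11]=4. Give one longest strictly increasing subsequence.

Patience tails give the LIS length; then backtrack through the dp parents:
3 → extends → [3]
9 → extends → [3, 9]
7 → replaces 9 → [3, 7]
5 → replaces 7 → [3, 5]
8 → extends → [3, 5, 8]
11 → extends → [3, 5, 8, 11]
6 → replaces 8 → [3, 5, 6, 11]
10 → replaces 11 → [3, 5, 6, 10]
1 → replaces 3 → [1, 5, 6, 10]
2 → replaces 5 → [1, 2, 6, 10]
4 → replaces 6 → [1, 2, 4, 10]
Length 4; one witness is 3, 7, 8, 11.

3, 7, 8, 11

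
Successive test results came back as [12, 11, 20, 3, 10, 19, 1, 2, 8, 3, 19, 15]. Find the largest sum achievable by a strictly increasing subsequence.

32

Let S[i] be the best sum of a strictly increasing subsequence ending at i:
i:      1  2  3  4  5  6  7  8  9 10 11 12
a[i]:  12 11 20  3 10 19  1  2  8  3 19 15
S:     12 11 32  3 13 32  1  3 11  6 32 28
Maximum is 32 (e.g. 12 + 20).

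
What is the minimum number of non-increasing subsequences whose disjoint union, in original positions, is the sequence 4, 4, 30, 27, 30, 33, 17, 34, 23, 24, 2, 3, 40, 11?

Place each on the leftmost legal pile:
4 → new pile 1 (tops now [4])
4 → pile 1 (tops now [4])
30 → new pile 2 (tops now [4, 30])
27 → pile 2 (tops now [4, 27])
30 → new pile 3 (tops now [4, 27, 30])
33 → new pile 4 (tops now [4, 27, 30, 33])
17 → pile 2 (tops now [4, 17, 30, 33])
34 → new pile 5 (tops now [4, 17, 30, 33, 34])
23 → pile 3 (tops now [4, 17, 23, 33, 34])
24 → pile 4 (tops now [4, 17, 23, 24, 34])
2 → pile 1 (tops now [2, 17, 23, 24, 34])
3 → pile 2 (tops now [2, 3, 23, 24, 34])
40 → new pile 6 (tops now [2, 3, 23, 24, 34, 40])
11 → pile 3 (tops now [2, 3, 11, 24, 34, 40])
Six piles.

6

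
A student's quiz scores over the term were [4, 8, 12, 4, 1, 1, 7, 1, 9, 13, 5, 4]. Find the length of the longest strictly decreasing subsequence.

Negate each value so 'decreasing' becomes 'increasing', then run patience tails on the negated sequence:
-4 → extends → [-4]
-8 → replaces -4 → [-8]
-12 → replaces -8 → [-12]
-4 → extends → [-12, -4]
-1 → extends → [-12, -4, -1]
-1 → already a tail → [-12, -4, -1]
-7 → replaces -4 → [-12, -7, -1]
-1 → already a tail → [-12, -7, -1]
-9 → replaces -7 → [-12, -9, -1]
-13 → replaces -12 → [-13, -9, -1]
-5 → replaces -1 → [-13, -9, -5]
-4 → extends → [-13, -9, -5, -4]
Four tails, so the longest strictly decreasing subsequence of the original has length 4.

4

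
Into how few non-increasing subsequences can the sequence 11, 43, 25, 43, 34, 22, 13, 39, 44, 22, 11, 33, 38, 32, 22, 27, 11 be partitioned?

The minimum number of non-increasing subsequences covering a sequence equals the length of its longest strictly increasing subsequence.
LIS length is 5 (e.g. 11, 25, 34, 39, 44), so 5 piles are needed.

5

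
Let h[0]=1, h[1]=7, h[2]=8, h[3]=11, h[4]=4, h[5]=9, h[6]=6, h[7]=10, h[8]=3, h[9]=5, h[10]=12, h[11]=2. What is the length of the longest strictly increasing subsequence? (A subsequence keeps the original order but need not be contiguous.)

6

Track the smallest tail for each achievable length (strict):
1 → extends → [1]
7 → extends → [1, 7]
8 → extends → [1, 7, 8]
11 → extends → [1, 7, 8, 11]
4 → replaces 7 → [1, 4, 8, 11]
9 → replaces 11 → [1, 4, 8, 9]
6 → replaces 8 → [1, 4, 6, 9]
10 → extends → [1, 4, 6, 9, 10]
3 → replaces 4 → [1, 3, 6, 9, 10]
5 → replaces 6 → [1, 3, 5, 9, 10]
12 → extends → [1, 3, 5, 9, 10, 12]
2 → replaces 3 → [1, 2, 5, 9, 10, 12]
Six tails, so the longest strictly increasing subsequence has length 6 (e.g. 1, 7, 8, 9, 10, 12).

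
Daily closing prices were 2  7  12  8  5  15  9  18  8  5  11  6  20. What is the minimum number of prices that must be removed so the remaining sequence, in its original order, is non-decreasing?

7

Fewest deletions = n − (longest non-decreasing subsequence).
Patience tails:
2 → extends → [2]
7 → extends → [2, 7]
12 → extends → [2, 7, 12]
8 → replaces 12 → [2, 7, 8]
5 → replaces 7 → [2, 5, 8]
15 → extends → [2, 5, 8, 15]
9 → replaces 15 → [2, 5, 8, 9]
18 → extends → [2, 5, 8, 9, 18]
8 → replaces 9 → [2, 5, 8, 8, 18]
5 → replaces 8 → [2, 5, 5, 8, 18]
11 → replaces 18 → [2, 5, 5, 8, 11]
6 → replaces 8 → [2, 5, 5, 6, 11]
20 → extends → [2, 5, 5, 6, 11, 20]
Longest non-decreasing subsequence has length 6, so deletions = 13 − 6 = 7.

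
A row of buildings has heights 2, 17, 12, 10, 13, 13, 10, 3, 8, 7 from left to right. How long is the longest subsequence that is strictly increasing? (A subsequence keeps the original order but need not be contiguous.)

3

Let dp[i] be the length of the longest such subsequence ending at index i:
i:      1  2  3  4  5  6  7  8  9 10
a[i]:   2 17 12 10 13 13 10  3  8  7
dp:     1  2  2  2  3  3  2  2  3  3
Maximum dp value is 3.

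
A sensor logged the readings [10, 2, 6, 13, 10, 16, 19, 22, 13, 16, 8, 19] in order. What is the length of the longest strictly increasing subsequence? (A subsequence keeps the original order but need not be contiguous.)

6

Let dp[i] be the length of the longest such subsequence ending at index i:
i:      1  2  3  4  5  6  7  8  9 10 11 12
a[i]:  10  2  6 13 10 16 19 22 13 16  8 19
dp:     1  1  2  3  3  4  5  6  4  5  3  6
Maximum dp value is 6.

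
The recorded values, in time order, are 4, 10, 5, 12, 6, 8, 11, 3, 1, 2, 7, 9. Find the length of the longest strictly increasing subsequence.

Track the smallest tail for each achievable length (strict):
4 → extends → [4]
10 → extends → [4, 10]
5 → replaces 10 → [4, 5]
12 → extends → [4, 5, 12]
6 → replaces 12 → [4, 5, 6]
8 → extends → [4, 5, 6, 8]
11 → extends → [4, 5, 6, 8, 11]
3 → replaces 4 → [3, 5, 6, 8, 11]
1 → replaces 3 → [1, 5, 6, 8, 11]
2 → replaces 5 → [1, 2, 6, 8, 11]
7 → replaces 8 → [1, 2, 6, 7, 11]
9 → replaces 11 → [1, 2, 6, 7, 9]
Five tails, so the longest strictly increasing subsequence has length 5 (e.g. 4, 5, 6, 8, 11).

5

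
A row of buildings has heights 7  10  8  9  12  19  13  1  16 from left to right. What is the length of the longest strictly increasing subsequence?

Track the smallest tail for each achievable length (strict):
7 → extends → [7]
10 → extends → [7, 10]
8 → replaces 10 → [7, 8]
9 → extends → [7, 8, 9]
12 → extends → [7, 8, 9, 12]
19 → extends → [7, 8, 9, 12, 19]
13 → replaces 19 → [7, 8, 9, 12, 13]
1 → replaces 7 → [1, 8, 9, 12, 13]
16 → extends → [1, 8, 9, 12, 13, 16]
Six tails, so the longest strictly increasing subsequence has length 6 (e.g. 7, 8, 9, 12, 13, 16).

6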